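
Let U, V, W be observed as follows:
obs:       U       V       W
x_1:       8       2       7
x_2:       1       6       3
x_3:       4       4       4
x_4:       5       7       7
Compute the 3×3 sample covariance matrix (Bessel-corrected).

Step 1 — column means:
  mean(U) = (8 + 1 + 4 + 5) / 4 = 18/4 = 4.5
  mean(V) = (2 + 6 + 4 + 7) / 4 = 19/4 = 4.75
  mean(W) = (7 + 3 + 4 + 7) / 4 = 21/4 = 5.25

Step 2 — sample covariance S[i,j] = (1/(n-1)) · Σ_k (x_{k,i} - mean_i) · (x_{k,j} - mean_j), with n-1 = 3.
  S[U,U] = ((3.5)·(3.5) + (-3.5)·(-3.5) + (-0.5)·(-0.5) + (0.5)·(0.5)) / 3 = 25/3 = 8.3333
  S[U,V] = ((3.5)·(-2.75) + (-3.5)·(1.25) + (-0.5)·(-0.75) + (0.5)·(2.25)) / 3 = -12.5/3 = -4.1667
  S[U,W] = ((3.5)·(1.75) + (-3.5)·(-2.25) + (-0.5)·(-1.25) + (0.5)·(1.75)) / 3 = 15.5/3 = 5.1667
  S[V,V] = ((-2.75)·(-2.75) + (1.25)·(1.25) + (-0.75)·(-0.75) + (2.25)·(2.25)) / 3 = 14.75/3 = 4.9167
  S[V,W] = ((-2.75)·(1.75) + (1.25)·(-2.25) + (-0.75)·(-1.25) + (2.25)·(1.75)) / 3 = -2.75/3 = -0.9167
  S[W,W] = ((1.75)·(1.75) + (-2.25)·(-2.25) + (-1.25)·(-1.25) + (1.75)·(1.75)) / 3 = 12.75/3 = 4.25

S is symmetric (S[j,i] = S[i,j]). Assembling:

S = [[8.3333, -4.1667, 5.1667],
 [-4.1667, 4.9167, -0.9167],
 [5.1667, -0.9167, 4.25]]


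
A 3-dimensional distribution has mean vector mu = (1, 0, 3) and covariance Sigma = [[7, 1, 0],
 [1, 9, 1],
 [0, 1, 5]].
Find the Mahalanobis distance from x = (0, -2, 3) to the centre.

Step 1 — centre the observation: (x - mu) = (-1, -2, 0).

Step 2 — invert Sigma (cofactor / det for 3×3, or solve directly):
  Sigma^{-1} = [[0.1452, -0.0165, 0.0033],
 [-0.0165, 0.1155, -0.0231],
 [0.0033, -0.0231, 0.2046]].

Step 3 — form the quadratic (x - mu)^T · Sigma^{-1} · (x - mu):
  Sigma^{-1} · (x - mu) = (-0.1122, -0.2145, 0.0429).
  (x - mu)^T · [Sigma^{-1} · (x - mu)] = (-1)·(-0.1122) + (-2)·(-0.2145) + (0)·(0.0429) = 0.5413.

Step 4 — take square root: d = √(0.5413) ≈ 0.7357.

d(x, mu) = √(0.5413) ≈ 0.7357


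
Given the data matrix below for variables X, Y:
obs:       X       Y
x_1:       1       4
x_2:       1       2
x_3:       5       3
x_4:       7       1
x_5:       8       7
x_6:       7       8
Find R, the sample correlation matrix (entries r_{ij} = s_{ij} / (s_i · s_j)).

Step 1 — column means:
  mean(X) = (1 + 1 + 5 + 7 + 8 + 7) / 6 = 29/6 = 4.8333
  mean(Y) = (4 + 2 + 3 + 1 + 7 + 8) / 6 = 25/6 = 4.1667

Step 2 — sample variances and covariances s[i,j] = (1/(n-1)) · Σ_k (x_{k,i} - mean_i) · (x_{k,j} - mean_j), with n-1 = 5:
  s[X,X] = ((-3.8333)·(-3.8333) + (-3.8333)·(-3.8333) + (0.1667)·(0.1667) + (2.1667)·(2.1667) + (3.1667)·(3.1667) + (2.1667)·(2.1667)) / 5 = 48.8333/5 = 9.7667
  s[X,Y] = ((-3.8333)·(-0.1667) + (-3.8333)·(-2.1667) + (0.1667)·(-1.1667) + (2.1667)·(-3.1667) + (3.1667)·(2.8333) + (2.1667)·(3.8333)) / 5 = 19.1667/5 = 3.8333
  s[Y,Y] = ((-0.1667)·(-0.1667) + (-2.1667)·(-2.1667) + (-1.1667)·(-1.1667) + (-3.1667)·(-3.1667) + (2.8333)·(2.8333) + (3.8333)·(3.8333)) / 5 = 38.8333/5 = 7.7667
  Sample standard deviations s_i = √(s[i,i]):
  s(X) = √(9.7667) = 3.1252
  s(Y) = √(7.7667) = 2.7869

Step 3 — r_{ij} = s_{ij} / (s_i · s_j):
  r[X,X] = 1 (diagonal).
  r[X,Y] = 3.8333 / (3.1252 · 2.7869) = 3.8333 / 8.7094 = 0.4401
  r[Y,Y] = 1 (diagonal).

R is symmetric with unit diagonal. Assembling:

R = [[1, 0.4401],
 [0.4401, 1]]


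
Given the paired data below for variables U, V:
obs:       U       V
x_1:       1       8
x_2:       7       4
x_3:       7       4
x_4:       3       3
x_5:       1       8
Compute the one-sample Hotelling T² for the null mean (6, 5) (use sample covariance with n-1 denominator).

Step 1 — sample mean vector:
  mean(U) = (1 + 7 + 7 + 3 + 1) / 5 = 19/5 = 3.8
  mean(V) = (8 + 4 + 4 + 3 + 8) / 5 = 27/5 = 5.4
  x̄ = (3.8, 5.4),  deviation x̄ - mu_0 = (3.8, 5.4) - (6, 5) = (-2.2, 0.4).

Step 2 — sample covariance matrix, S[i,j] = (1/(n-1)) · Σ_k (x_{k,i} - mean_i) · (x_{k,j} - mean_j), divisor n-1 = 4:
  S[U,U] = ((-2.8)·(-2.8) + (3.2)·(3.2) + (3.2)·(3.2) + (-0.8)·(-0.8) + (-2.8)·(-2.8)) / 4 = 36.8/4 = 9.2
  S[U,V] = ((-2.8)·(2.6) + (3.2)·(-1.4) + (3.2)·(-1.4) + (-0.8)·(-2.4) + (-2.8)·(2.6)) / 4 = -21.6/4 = -5.4
  S[V,V] = ((2.6)·(2.6) + (-1.4)·(-1.4) + (-1.4)·(-1.4) + (-2.4)·(-2.4) + (2.6)·(2.6)) / 4 = 23.2/4 = 5.8
  S = [[9.2, -5.4],
 [-5.4, 5.8]].

Step 3 — invert S. det(S) = 9.2·5.8 - (-5.4)² = 24.2.
  S^{-1} = (1/det) · [[d, -b], [-b, a]] = [[0.2397, 0.2231],
 [0.2231, 0.3802]].

Step 4 — quadratic form (x̄ - mu_0)^T · S^{-1} · (x̄ - mu_0):
  S^{-1} · (x̄ - mu_0) = (-0.438, -0.3388),
  (x̄ - mu_0)^T · [...] = (-2.2)·(-0.438) + (0.4)·(-0.3388) = 0.8281.

Step 5 — scale by n: T² = 5 · 0.8281 = 4.1405.

T² ≈ 4.1405


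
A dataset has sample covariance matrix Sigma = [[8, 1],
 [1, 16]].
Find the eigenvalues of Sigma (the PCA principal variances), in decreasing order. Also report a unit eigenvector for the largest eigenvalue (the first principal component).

Step 1 — characteristic polynomial of 2×2 Sigma:
  det(Sigma - λI) = λ² - trace · λ + det = 0.
  trace = 8 + 16 = 24, det = 8·16 - (1)² = 127.
Step 2 — discriminant:
  Δ = trace² - 4·det = 576 - 508 = 68.
Step 3 — eigenvalues:
  λ = (trace ± √Δ)/2 = (24 ± 8.2462)/2,
  λ_1 = 16.1231,  λ_2 = 7.8769.

Step 4 — unit eigenvector for λ_1: solve (Sigma - λ_1 I)v = 0. First row:
  (8 - 16.1231)·v_x + (1)·v_y = 0, i.e. (-8.1231)·v_x + (1)·v_y = 0,
  so v ∝ (b, λ_1 - a) = (1, 8.1231) = u.
  ||u|| = √((1)² + (8.1231)²) = √(66.9848) ≈ 8.1844,
  v_1 = u/||u|| ≈ (0.1222, 0.9925) (||v_1|| = 1).

λ_1 = 16.1231,  λ_2 = 7.8769;  v_1 ≈ (0.1222, 0.9925)


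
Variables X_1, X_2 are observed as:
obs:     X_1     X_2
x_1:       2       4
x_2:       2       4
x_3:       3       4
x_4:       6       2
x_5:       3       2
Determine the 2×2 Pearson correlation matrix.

Step 1 — column means:
  mean(X_1) = (2 + 2 + 3 + 6 + 3) / 5 = 16/5 = 3.2
  mean(X_2) = (4 + 4 + 4 + 2 + 2) / 5 = 16/5 = 3.2

Step 2 — sample variances and covariances s[i,j] = (1/(n-1)) · Σ_k (x_{k,i} - mean_i) · (x_{k,j} - mean_j), with n-1 = 4:
  s[X_1,X_1] = ((-1.2)·(-1.2) + (-1.2)·(-1.2) + (-0.2)·(-0.2) + (2.8)·(2.8) + (-0.2)·(-0.2)) / 4 = 10.8/4 = 2.7
  s[X_1,X_2] = ((-1.2)·(0.8) + (-1.2)·(0.8) + (-0.2)·(0.8) + (2.8)·(-1.2) + (-0.2)·(-1.2)) / 4 = -5.2/4 = -1.3
  s[X_2,X_2] = ((0.8)·(0.8) + (0.8)·(0.8) + (0.8)·(0.8) + (-1.2)·(-1.2) + (-1.2)·(-1.2)) / 4 = 4.8/4 = 1.2
  Sample standard deviations s_i = √(s[i,i]):
  s(X_1) = √(2.7) = 1.6432
  s(X_2) = √(1.2) = 1.0954

Step 3 — r_{ij} = s_{ij} / (s_i · s_j):
  r[X_1,X_1] = 1 (diagonal).
  r[X_1,X_2] = -1.3 / (1.6432 · 1.0954) = -1.3 / 1.8 = -0.7222
  r[X_2,X_2] = 1 (diagonal).

R is symmetric with unit diagonal. Assembling:

R = [[1, -0.7222],
 [-0.7222, 1]]


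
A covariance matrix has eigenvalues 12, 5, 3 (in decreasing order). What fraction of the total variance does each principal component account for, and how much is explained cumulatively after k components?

Step 1 — total variance = trace(Sigma) = Σ λ_i = 12 + 5 + 3 = 20.

Step 2 — fraction explained by component i = λ_i / Σ λ:
  PC1: 12/20 = 0.6
  PC2: 5/20 = 0.25
  PC3: 3/20 = 0.15

Step 3 — cumulative fraction after k components = (λ_1 + ... + λ_k) / Σ λ:
  k = 1: 12/20 = 0.6
  k = 2: (12 + 5)/20 = 17/20 = 0.85
  k = 3: (12 + 5 + 3)/20 = 20/20 = 1

Summary (fraction, with percent):

explained: PC1 0.6 (60%), PC2 0.25 (25%), PC3 0.15 (15%);  cumulative: 0.6, 0.85, 1


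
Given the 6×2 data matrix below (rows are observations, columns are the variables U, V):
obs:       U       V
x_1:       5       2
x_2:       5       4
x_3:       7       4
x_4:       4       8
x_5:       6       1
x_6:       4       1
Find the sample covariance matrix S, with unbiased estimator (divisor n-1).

Step 1 — column means:
  mean(U) = (5 + 5 + 7 + 4 + 6 + 4) / 6 = 31/6 = 5.1667
  mean(V) = (2 + 4 + 4 + 8 + 1 + 1) / 6 = 20/6 = 3.3333

Step 2 — sample covariance S[i,j] = (1/(n-1)) · Σ_k (x_{k,i} - mean_i) · (x_{k,j} - mean_j), with n-1 = 5.
  S[U,U] = ((-0.1667)·(-0.1667) + (-0.1667)·(-0.1667) + (1.8333)·(1.8333) + (-1.1667)·(-1.1667) + (0.8333)·(0.8333) + (-1.1667)·(-1.1667)) / 5 = 6.8333/5 = 1.3667
  S[U,V] = ((-0.1667)·(-1.3333) + (-0.1667)·(0.6667) + (1.8333)·(0.6667) + (-1.1667)·(4.6667) + (0.8333)·(-2.3333) + (-1.1667)·(-2.3333)) / 5 = -3.3333/5 = -0.6667
  S[V,V] = ((-1.3333)·(-1.3333) + (0.6667)·(0.6667) + (0.6667)·(0.6667) + (4.6667)·(4.6667) + (-2.3333)·(-2.3333) + (-2.3333)·(-2.3333)) / 5 = 35.3333/5 = 7.0667

S is symmetric (S[j,i] = S[i,j]). Assembling:

S = [[1.3667, -0.6667],
 [-0.6667, 7.0667]]


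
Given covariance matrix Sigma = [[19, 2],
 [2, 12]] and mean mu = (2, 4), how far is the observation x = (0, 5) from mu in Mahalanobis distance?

Step 1 — centre the observation: (x - mu) = (-2, 1).

Step 2 — invert Sigma. det(Sigma) = 19·12 - (2)² = 224.
  Sigma^{-1} = (1/det) · [[d, -b], [-b, a]] = [[0.0536, -0.0089],
 [-0.0089, 0.0848]].

Step 3 — form the quadratic (x - mu)^T · Sigma^{-1} · (x - mu):
  Sigma^{-1} · (x - mu) = (-0.1161, 0.1027).
  (x - mu)^T · [Sigma^{-1} · (x - mu)] = (-2)·(-0.1161) + (1)·(0.1027) = 0.3348.

Step 4 — take square root: d = √(0.3348) ≈ 0.5786.

d(x, mu) = √(0.3348) ≈ 0.5786


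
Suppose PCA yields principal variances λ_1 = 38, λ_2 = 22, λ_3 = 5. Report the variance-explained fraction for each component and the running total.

Step 1 — total variance = trace(Sigma) = Σ λ_i = 38 + 22 + 5 = 65.

Step 2 — fraction explained by component i = λ_i / Σ λ:
  PC1: 38/65 = 0.5846
  PC2: 22/65 = 0.3385
  PC3: 5/65 = 0.0769

Step 3 — cumulative fraction after k components = (λ_1 + ... + λ_k) / Σ λ:
  k = 1: 38/65 = 0.5846
  k = 2: (38 + 22)/65 = 60/65 = 0.9231
  k = 3: (38 + 22 + 5)/65 = 65/65 = 1

Summary (fraction, with percent):

explained: PC1 0.5846 (58.46%), PC2 0.3385 (33.85%), PC3 0.0769 (7.69%);  cumulative: 0.5846, 0.9231, 1


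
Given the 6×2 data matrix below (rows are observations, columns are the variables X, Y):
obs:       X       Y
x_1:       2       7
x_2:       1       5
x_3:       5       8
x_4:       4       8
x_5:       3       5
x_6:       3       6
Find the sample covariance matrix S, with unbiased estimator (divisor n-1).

Step 1 — column means:
  mean(X) = (2 + 1 + 5 + 4 + 3 + 3) / 6 = 18/6 = 3
  mean(Y) = (7 + 5 + 8 + 8 + 5 + 6) / 6 = 39/6 = 6.5

Step 2 — sample covariance S[i,j] = (1/(n-1)) · Σ_k (x_{k,i} - mean_i) · (x_{k,j} - mean_j), with n-1 = 5.
  S[X,X] = ((-1)·(-1) + (-2)·(-2) + (2)·(2) + (1)·(1) + (0)·(0) + (0)·(0)) / 5 = 10/5 = 2
  S[X,Y] = ((-1)·(0.5) + (-2)·(-1.5) + (2)·(1.5) + (1)·(1.5) + (0)·(-1.5) + (0)·(-0.5)) / 5 = 7/5 = 1.4
  S[Y,Y] = ((0.5)·(0.5) + (-1.5)·(-1.5) + (1.5)·(1.5) + (1.5)·(1.5) + (-1.5)·(-1.5) + (-0.5)·(-0.5)) / 5 = 9.5/5 = 1.9

S is symmetric (S[j,i] = S[i,j]). Assembling:

S = [[2, 1.4],
 [1.4, 1.9]]


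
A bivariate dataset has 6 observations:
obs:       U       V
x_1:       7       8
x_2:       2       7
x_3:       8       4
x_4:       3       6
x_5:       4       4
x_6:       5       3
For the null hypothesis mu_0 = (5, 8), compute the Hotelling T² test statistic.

Step 1 — sample mean vector:
  mean(U) = (7 + 2 + 8 + 3 + 4 + 5) / 6 = 29/6 = 4.8333
  mean(V) = (8 + 7 + 4 + 6 + 4 + 3) / 6 = 32/6 = 5.3333
  x̄ = (4.8333, 5.3333),  deviation x̄ - mu_0 = (4.8333, 5.3333) - (5, 8) = (-0.1667, -2.6667).

Step 2 — sample covariance matrix, S[i,j] = (1/(n-1)) · Σ_k (x_{k,i} - mean_i) · (x_{k,j} - mean_j), divisor n-1 = 5:
  S[U,U] = ((2.1667)·(2.1667) + (-2.8333)·(-2.8333) + (3.1667)·(3.1667) + (-1.8333)·(-1.8333) + (-0.8333)·(-0.8333) + (0.1667)·(0.1667)) / 5 = 26.8333/5 = 5.3667
  S[U,V] = ((2.1667)·(2.6667) + (-2.8333)·(1.6667) + (3.1667)·(-1.3333) + (-1.8333)·(0.6667) + (-0.8333)·(-1.3333) + (0.1667)·(-2.3333)) / 5 = -3.6667/5 = -0.7333
  S[V,V] = ((2.6667)·(2.6667) + (1.6667)·(1.6667) + (-1.3333)·(-1.3333) + (0.6667)·(0.6667) + (-1.3333)·(-1.3333) + (-2.3333)·(-2.3333)) / 5 = 19.3333/5 = 3.8667
  S = [[5.3667, -0.7333],
 [-0.7333, 3.8667]].

Step 3 — invert S. det(S) = 5.3667·3.8667 - (-0.7333)² = 20.2133.
  S^{-1} = (1/det) · [[d, -b], [-b, a]] = [[0.1913, 0.0363],
 [0.0363, 0.2655]].

Step 4 — quadratic form (x̄ - mu_0)^T · S^{-1} · (x̄ - mu_0):
  S^{-1} · (x̄ - mu_0) = (-0.1286, -0.7141),
  (x̄ - mu_0)^T · [...] = (-0.1667)·(-0.1286) + (-2.6667)·(-0.7141) = 1.9256.

Step 5 — scale by n: T² = 6 · 1.9256 = 11.5534.

T² ≈ 11.5534


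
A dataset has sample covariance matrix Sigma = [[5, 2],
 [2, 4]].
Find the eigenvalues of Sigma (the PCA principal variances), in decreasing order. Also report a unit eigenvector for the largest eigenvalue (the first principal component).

Step 1 — characteristic polynomial of 2×2 Sigma:
  det(Sigma - λI) = λ² - trace · λ + det = 0.
  trace = 5 + 4 = 9, det = 5·4 - (2)² = 16.
Step 2 — discriminant:
  Δ = trace² - 4·det = 81 - 64 = 17.
Step 3 — eigenvalues:
  λ = (trace ± √Δ)/2 = (9 ± 4.1231)/2,
  λ_1 = 6.5616,  λ_2 = 2.4384.

Step 4 — unit eigenvector for λ_1: solve (Sigma - λ_1 I)v = 0. First row:
  (5 - 6.5616)·v_x + (2)·v_y = 0, i.e. (-1.5616)·v_x + (2)·v_y = 0,
  so v ∝ (b, λ_1 - a) = (2, 1.5616) = u.
  ||u|| = √((2)² + (1.5616)²) = √(6.4384) ≈ 2.5374,
  v_1 = u/||u|| ≈ (0.7882, 0.6154) (||v_1|| = 1).

λ_1 = 6.5616,  λ_2 = 2.4384;  v_1 ≈ (0.7882, 0.6154)


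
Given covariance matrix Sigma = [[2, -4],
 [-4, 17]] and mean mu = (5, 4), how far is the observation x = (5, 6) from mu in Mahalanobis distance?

Step 1 — centre the observation: (x - mu) = (0, 2).

Step 2 — invert Sigma. det(Sigma) = 2·17 - (-4)² = 18.
  Sigma^{-1} = (1/det) · [[d, -b], [-b, a]] = [[0.9444, 0.2222],
 [0.2222, 0.1111]].

Step 3 — form the quadratic (x - mu)^T · Sigma^{-1} · (x - mu):
  Sigma^{-1} · (x - mu) = (0.4444, 0.2222).
  (x - mu)^T · [Sigma^{-1} · (x - mu)] = (0)·(0.4444) + (2)·(0.2222) = 0.4444.

Step 4 — take square root: d = √(0.4444) ≈ 0.6667.

d(x, mu) = √(0.4444) ≈ 0.6667


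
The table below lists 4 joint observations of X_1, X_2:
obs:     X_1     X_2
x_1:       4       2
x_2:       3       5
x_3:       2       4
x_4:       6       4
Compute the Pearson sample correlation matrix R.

Step 1 — column means:
  mean(X_1) = (4 + 3 + 2 + 6) / 4 = 15/4 = 3.75
  mean(X_2) = (2 + 5 + 4 + 4) / 4 = 15/4 = 3.75

Step 2 — sample variances and covariances s[i,j] = (1/(n-1)) · Σ_k (x_{k,i} - mean_i) · (x_{k,j} - mean_j), with n-1 = 3:
  s[X_1,X_1] = ((0.25)·(0.25) + (-0.75)·(-0.75) + (-1.75)·(-1.75) + (2.25)·(2.25)) / 3 = 8.75/3 = 2.9167
  s[X_1,X_2] = ((0.25)·(-1.75) + (-0.75)·(1.25) + (-1.75)·(0.25) + (2.25)·(0.25)) / 3 = -1.25/3 = -0.4167
  s[X_2,X_2] = ((-1.75)·(-1.75) + (1.25)·(1.25) + (0.25)·(0.25) + (0.25)·(0.25)) / 3 = 4.75/3 = 1.5833
  Sample standard deviations s_i = √(s[i,i]):
  s(X_1) = √(2.9167) = 1.7078
  s(X_2) = √(1.5833) = 1.2583

Step 3 — r_{ij} = s_{ij} / (s_i · s_j):
  r[X_1,X_1] = 1 (diagonal).
  r[X_1,X_2] = -0.4167 / (1.7078 · 1.2583) = -0.4167 / 2.149 = -0.1939
  r[X_2,X_2] = 1 (diagonal).

R is symmetric with unit diagonal. Assembling:

R = [[1, -0.1939],
 [-0.1939, 1]]


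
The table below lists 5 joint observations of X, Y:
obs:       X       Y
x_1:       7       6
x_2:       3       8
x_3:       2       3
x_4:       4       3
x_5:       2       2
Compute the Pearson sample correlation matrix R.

Step 1 — column means:
  mean(X) = (7 + 3 + 2 + 4 + 2) / 5 = 18/5 = 3.6
  mean(Y) = (6 + 8 + 3 + 3 + 2) / 5 = 22/5 = 4.4

Step 2 — sample variances and covariances s[i,j] = (1/(n-1)) · Σ_k (x_{k,i} - mean_i) · (x_{k,j} - mean_j), with n-1 = 4:
  s[X,X] = ((3.4)·(3.4) + (-0.6)·(-0.6) + (-1.6)·(-1.6) + (0.4)·(0.4) + (-1.6)·(-1.6)) / 4 = 17.2/4 = 4.3
  s[X,Y] = ((3.4)·(1.6) + (-0.6)·(3.6) + (-1.6)·(-1.4) + (0.4)·(-1.4) + (-1.6)·(-2.4)) / 4 = 8.8/4 = 2.2
  s[Y,Y] = ((1.6)·(1.6) + (3.6)·(3.6) + (-1.4)·(-1.4) + (-1.4)·(-1.4) + (-2.4)·(-2.4)) / 4 = 25.2/4 = 6.3
  Sample standard deviations s_i = √(s[i,i]):
  s(X) = √(4.3) = 2.0736
  s(Y) = √(6.3) = 2.51

Step 3 — r_{ij} = s_{ij} / (s_i · s_j):
  r[X,X] = 1 (diagonal).
  r[X,Y] = 2.2 / (2.0736 · 2.51) = 2.2 / 5.2048 = 0.4227
  r[Y,Y] = 1 (diagonal).

R is symmetric with unit diagonal. Assembling:

R = [[1, 0.4227],
 [0.4227, 1]]


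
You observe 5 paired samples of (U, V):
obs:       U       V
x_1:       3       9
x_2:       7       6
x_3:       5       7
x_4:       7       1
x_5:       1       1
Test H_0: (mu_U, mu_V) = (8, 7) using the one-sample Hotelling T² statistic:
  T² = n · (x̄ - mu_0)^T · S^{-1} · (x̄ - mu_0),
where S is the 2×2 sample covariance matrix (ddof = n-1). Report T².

Step 1 — sample mean vector:
  mean(U) = (3 + 7 + 5 + 7 + 1) / 5 = 23/5 = 4.6
  mean(V) = (9 + 6 + 7 + 1 + 1) / 5 = 24/5 = 4.8
  x̄ = (4.6, 4.8),  deviation x̄ - mu_0 = (4.6, 4.8) - (8, 7) = (-3.4, -2.2).

Step 2 — sample covariance matrix, S[i,j] = (1/(n-1)) · Σ_k (x_{k,i} - mean_i) · (x_{k,j} - mean_j), divisor n-1 = 4:
  S[U,U] = ((-1.6)·(-1.6) + (2.4)·(2.4) + (0.4)·(0.4) + (2.4)·(2.4) + (-3.6)·(-3.6)) / 4 = 27.2/4 = 6.8
  S[U,V] = ((-1.6)·(4.2) + (2.4)·(1.2) + (0.4)·(2.2) + (2.4)·(-3.8) + (-3.6)·(-3.8)) / 4 = 1.6/4 = 0.4
  S[V,V] = ((4.2)·(4.2) + (1.2)·(1.2) + (2.2)·(2.2) + (-3.8)·(-3.8) + (-3.8)·(-3.8)) / 4 = 52.8/4 = 13.2
  S = [[6.8, 0.4],
 [0.4, 13.2]].

Step 3 — invert S. det(S) = 6.8·13.2 - (0.4)² = 89.6.
  S^{-1} = (1/det) · [[d, -b], [-b, a]] = [[0.1473, -0.0045],
 [-0.0045, 0.0759]].

Step 4 — quadratic form (x̄ - mu_0)^T · S^{-1} · (x̄ - mu_0):
  S^{-1} · (x̄ - mu_0) = (-0.4911, -0.1518),
  (x̄ - mu_0)^T · [...] = (-3.4)·(-0.4911) + (-2.2)·(-0.1518) = 2.0036.

Step 5 — scale by n: T² = 5 · 2.0036 = 10.0179.

T² ≈ 10.0179


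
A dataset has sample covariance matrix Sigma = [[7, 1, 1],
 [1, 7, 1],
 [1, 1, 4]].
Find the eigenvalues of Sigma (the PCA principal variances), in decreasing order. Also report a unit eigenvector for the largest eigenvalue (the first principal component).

Step 1 — characteristic polynomial p(λ) = det(λI - Sigma) = λ³ - tr·λ² + c_1·λ - det, where tr = trace, c_1 = sum of the principal 2×2 minors, det = det(Sigma):
  tr = 7 + 7 + 4 = 18,
  c_1 = (7·7 - (1)²) + (7·4 - (1)²) + (7·4 - (1)²) = 48 + 27 + 27 = 102,
  det = 7·(7·4 - (1)²) - (1)·((1)·4 - (1)·(1)) + (1)·((1)·(1) - 7·(1)) = 7·(27) - (1)·(3) + (1)·(-6) = 180.
  So p(λ) = λ³ - 18λ² + 102λ - 180.
Step 2 — look for an integer root (rational root theorem: any rational root is an integer divisor of 180). Testing λ = 6:
  p(6) = 216 - 648 + 612 - 180 = 0  ✓
  Dividing out (λ - 6): p(λ) = (λ - 6)(λ² - 12λ + 30).
Step 3 — remaining eigenvalues from the quadratic λ² - 12λ + 30 = 0:
  Δ = 12² - 4·30 = 144 - 120 = 24,  λ = (12 ± √24)/2 = (12 ± 4.899)/2 ≈ 8.4495 or 3.5505.
  Sorted: λ_1 = 8.4495,  λ_2 = 6,  λ_3 = 3.5505  (check: sum = 18 = tr ✓).

Step 4 — unit eigenvector for λ_1 ≈ 8.4495: v spans the null space of (Sigma - λ_1 I), whose rows are
  r_1 = (-1.4495, 1, 1),  r_2 = (1, -1.4495, 1),  r_3 = (1, 1, -4.4495).
  v is orthogonal to every row, so take v ∝ r_1 × r_2 = ((1)·(1) - (1)·(-1.4495), (1)·(1) - (-1.4495)·(1), (-1.4495)·(-1.4495) - (1)·(1)) ≈ (2.4495, 2.4495, 1.101).
  Let u = (2.4495, 2.4495, 1.101).
  ||u|| = √((2.4495)² + (2.4495)² + (1.101)²) = √(13.2122) ≈ 3.6349,  v_1 = u/||u|| ≈ (0.6739, 0.6739, 0.3029) (||v_1|| = 1).

λ_1 = 8.4495,  λ_2 = 6,  λ_3 = 3.5505;  v_1 ≈ (0.6739, 0.6739, 0.3029)


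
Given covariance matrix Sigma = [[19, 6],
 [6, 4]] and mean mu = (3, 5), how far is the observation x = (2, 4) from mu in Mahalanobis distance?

Step 1 — centre the observation: (x - mu) = (-1, -1).

Step 2 — invert Sigma. det(Sigma) = 19·4 - (6)² = 40.
  Sigma^{-1} = (1/det) · [[d, -b], [-b, a]] = [[0.1, -0.15],
 [-0.15, 0.475]].

Step 3 — form the quadratic (x - mu)^T · Sigma^{-1} · (x - mu):
  Sigma^{-1} · (x - mu) = (0.05, -0.325).
  (x - mu)^T · [Sigma^{-1} · (x - mu)] = (-1)·(0.05) + (-1)·(-0.325) = 0.275.

Step 4 — take square root: d = √(0.275) ≈ 0.5244.

d(x, mu) = √(0.275) ≈ 0.5244


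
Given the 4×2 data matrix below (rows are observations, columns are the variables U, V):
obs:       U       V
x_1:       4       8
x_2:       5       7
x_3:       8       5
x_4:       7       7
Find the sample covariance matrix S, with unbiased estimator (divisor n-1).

Step 1 — column means:
  mean(U) = (4 + 5 + 8 + 7) / 4 = 24/4 = 6
  mean(V) = (8 + 7 + 5 + 7) / 4 = 27/4 = 6.75

Step 2 — sample covariance S[i,j] = (1/(n-1)) · Σ_k (x_{k,i} - mean_i) · (x_{k,j} - mean_j), with n-1 = 3.
  S[U,U] = ((-2)·(-2) + (-1)·(-1) + (2)·(2) + (1)·(1)) / 3 = 10/3 = 3.3333
  S[U,V] = ((-2)·(1.25) + (-1)·(0.25) + (2)·(-1.75) + (1)·(0.25)) / 3 = -6/3 = -2
  S[V,V] = ((1.25)·(1.25) + (0.25)·(0.25) + (-1.75)·(-1.75) + (0.25)·(0.25)) / 3 = 4.75/3 = 1.5833

S is symmetric (S[j,i] = S[i,j]). Assembling:

S = [[3.3333, -2],
 [-2, 1.5833]]


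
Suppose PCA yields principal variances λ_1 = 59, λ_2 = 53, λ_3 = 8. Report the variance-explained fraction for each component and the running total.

Step 1 — total variance = trace(Sigma) = Σ λ_i = 59 + 53 + 8 = 120.

Step 2 — fraction explained by component i = λ_i / Σ λ:
  PC1: 59/120 = 0.4917
  PC2: 53/120 = 0.4417
  PC3: 8/120 = 0.0667

Step 3 — cumulative fraction after k components = (λ_1 + ... + λ_k) / Σ λ:
  k = 1: 59/120 = 0.4917
  k = 2: (59 + 53)/120 = 112/120 = 0.9333
  k = 3: (59 + 53 + 8)/120 = 120/120 = 1

Summary (fraction, with percent):

explained: PC1 0.4917 (49.17%), PC2 0.4417 (44.17%), PC3 0.0667 (6.67%);  cumulative: 0.4917, 0.9333, 1


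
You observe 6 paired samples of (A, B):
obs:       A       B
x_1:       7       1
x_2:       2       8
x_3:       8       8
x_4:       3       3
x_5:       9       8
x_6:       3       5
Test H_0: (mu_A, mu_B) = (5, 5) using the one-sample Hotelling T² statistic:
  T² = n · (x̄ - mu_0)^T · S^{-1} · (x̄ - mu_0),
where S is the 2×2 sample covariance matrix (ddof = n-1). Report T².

Step 1 — sample mean vector:
  mean(A) = (7 + 2 + 8 + 3 + 9 + 3) / 6 = 32/6 = 5.3333
  mean(B) = (1 + 8 + 8 + 3 + 8 + 5) / 6 = 33/6 = 5.5
  x̄ = (5.3333, 5.5),  deviation x̄ - mu_0 = (5.3333, 5.5) - (5, 5) = (0.3333, 0.5).

Step 2 — sample covariance matrix, S[i,j] = (1/(n-1)) · Σ_k (x_{k,i} - mean_i) · (x_{k,j} - mean_j), divisor n-1 = 5:
  S[A,A] = ((1.6667)·(1.6667) + (-3.3333)·(-3.3333) + (2.6667)·(2.6667) + (-2.3333)·(-2.3333) + (3.6667)·(3.6667) + (-2.3333)·(-2.3333)) / 5 = 45.3333/5 = 9.0667
  S[A,B] = ((1.6667)·(-4.5) + (-3.3333)·(2.5) + (2.6667)·(2.5) + (-2.3333)·(-2.5) + (3.6667)·(2.5) + (-2.3333)·(-0.5)) / 5 = 7/5 = 1.4
  S[B,B] = ((-4.5)·(-4.5) + (2.5)·(2.5) + (2.5)·(2.5) + (-2.5)·(-2.5) + (2.5)·(2.5) + (-0.5)·(-0.5)) / 5 = 45.5/5 = 9.1
  S = [[9.0667, 1.4],
 [1.4, 9.1]].

Step 3 — invert S. det(S) = 9.0667·9.1 - (1.4)² = 80.5467.
  S^{-1} = (1/det) · [[d, -b], [-b, a]] = [[0.113, -0.0174],
 [-0.0174, 0.1126]].

Step 4 — quadratic form (x̄ - mu_0)^T · S^{-1} · (x̄ - mu_0):
  S^{-1} · (x̄ - mu_0) = (0.029, 0.0505),
  (x̄ - mu_0)^T · [...] = (0.3333)·(0.029) + (0.5)·(0.0505) = 0.0349.

Step 5 — scale by n: T² = 6 · 0.0349 = 0.2094.

T² ≈ 0.2094


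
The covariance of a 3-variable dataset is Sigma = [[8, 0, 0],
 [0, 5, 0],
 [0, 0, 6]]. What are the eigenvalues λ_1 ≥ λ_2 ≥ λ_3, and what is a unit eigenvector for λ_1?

Step 1 — characteristic polynomial p(λ) = det(λI - Sigma) = λ³ - tr·λ² + c_1·λ - det, where tr = trace, c_1 = sum of the principal 2×2 minors, det = det(Sigma):
  tr = 8 + 5 + 6 = 19,
  c_1 = (8·5 - (0)²) + (8·6 - (0)²) + (5·6 - (0)²) = 40 + 48 + 30 = 118,
  det = 8·(5·6 - (0)²) - (0)·((0)·6 - (0)·(0)) + (0)·((0)·(0) - 5·(0)) = 8·(30) - (0)·(0) + (0)·(0) = 240.
  So p(λ) = λ³ - 19λ² + 118λ - 240.
Step 2 — look for an integer root (rational root theorem: any rational root is an integer divisor of 240). Testing λ = 5:
  p(5) = 125 - 475 + 590 - 240 = 0  ✓
  Dividing out (λ - 5): p(λ) = (λ - 5)(λ² - 14λ + 48).
Step 3 — remaining eigenvalues from the quadratic λ² - 14λ + 48 = 0:
  Δ = 14² - 4·48 = 196 - 192 = 4,  λ = (14 ± √4)/2 = (14 ± 2)/2 = 8 or 6.
  Sorted: λ_1 = 8,  λ_2 = 6,  λ_3 = 5  (check: sum = 19 = tr ✓).

Step 4 — unit eigenvector for λ_1 = 8: v spans the null space of (Sigma - λ_1 I), whose rows are
  r_1 = (0, 0, 0),  r_2 = (0, -3, 0),  r_3 = (0, 0, -2).
  v is orthogonal to every row, so take v ∝ r_2 × r_3 = ((-3)·(-2) - (0)·(0), (0)·(0) - (0)·(-2), (0)·(0) - (-3)·(0)) = (6, 0, 0).
  Rescale (divide by 6): u = (1, 0, 0).
  ||u|| = √((1)² + (0)² + (0)²) = √(1) = 1,  v_1 = u/||u|| ≈ (1, 0, 0) (||v_1|| = 1).

λ_1 = 8,  λ_2 = 6,  λ_3 = 5;  v_1 ≈ (1, 0, 0)


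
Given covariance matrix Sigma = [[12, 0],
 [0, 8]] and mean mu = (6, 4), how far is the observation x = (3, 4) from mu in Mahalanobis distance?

Step 1 — centre the observation: (x - mu) = (-3, 0).

Step 2 — invert Sigma. det(Sigma) = 12·8 - (0)² = 96.
  Sigma^{-1} = (1/det) · [[d, -b], [-b, a]] = [[0.0833, 0],
 [0, 0.125]].

Step 3 — form the quadratic (x - mu)^T · Sigma^{-1} · (x - mu):
  Sigma^{-1} · (x - mu) = (-0.25, 0).
  (x - mu)^T · [Sigma^{-1} · (x - mu)] = (-3)·(-0.25) + (0)·(0) = 0.75.

Step 4 — take square root: d = √(0.75) ≈ 0.866.

d(x, mu) = √(0.75) ≈ 0.866


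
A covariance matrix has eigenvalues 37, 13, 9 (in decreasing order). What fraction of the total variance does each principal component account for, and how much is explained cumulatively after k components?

Step 1 — total variance = trace(Sigma) = Σ λ_i = 37 + 13 + 9 = 59.

Step 2 — fraction explained by component i = λ_i / Σ λ:
  PC1: 37/59 = 0.6271
  PC2: 13/59 = 0.2203
  PC3: 9/59 = 0.1525

Step 3 — cumulative fraction after k components = (λ_1 + ... + λ_k) / Σ λ:
  k = 1: 37/59 = 0.6271
  k = 2: (37 + 13)/59 = 50/59 = 0.8475
  k = 3: (37 + 13 + 9)/59 = 59/59 = 1

Summary (fraction, with percent):

explained: PC1 0.6271 (62.71%), PC2 0.2203 (22.03%), PC3 0.1525 (15.25%);  cumulative: 0.6271, 0.8475, 1


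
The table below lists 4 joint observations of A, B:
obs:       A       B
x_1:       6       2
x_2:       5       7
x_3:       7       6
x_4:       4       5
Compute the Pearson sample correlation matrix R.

Step 1 — column means:
  mean(A) = (6 + 5 + 7 + 4) / 4 = 22/4 = 5.5
  mean(B) = (2 + 7 + 6 + 5) / 4 = 20/4 = 5

Step 2 — sample variances and covariances s[i,j] = (1/(n-1)) · Σ_k (x_{k,i} - mean_i) · (x_{k,j} - mean_j), with n-1 = 3:
  s[A,A] = ((0.5)·(0.5) + (-0.5)·(-0.5) + (1.5)·(1.5) + (-1.5)·(-1.5)) / 3 = 5/3 = 1.6667
  s[A,B] = ((0.5)·(-3) + (-0.5)·(2) + (1.5)·(1) + (-1.5)·(0)) / 3 = -1/3 = -0.3333
  s[B,B] = ((-3)·(-3) + (2)·(2) + (1)·(1) + (0)·(0)) / 3 = 14/3 = 4.6667
  Sample standard deviations s_i = √(s[i,i]):
  s(A) = √(1.6667) = 1.291
  s(B) = √(4.6667) = 2.1602

Step 3 — r_{ij} = s_{ij} / (s_i · s_j):
  r[A,A] = 1 (diagonal).
  r[A,B] = -0.3333 / (1.291 · 2.1602) = -0.3333 / 2.7889 = -0.1195
  r[B,B] = 1 (diagonal).

R is symmetric with unit diagonal. Assembling:

R = [[1, -0.1195],
 [-0.1195, 1]]


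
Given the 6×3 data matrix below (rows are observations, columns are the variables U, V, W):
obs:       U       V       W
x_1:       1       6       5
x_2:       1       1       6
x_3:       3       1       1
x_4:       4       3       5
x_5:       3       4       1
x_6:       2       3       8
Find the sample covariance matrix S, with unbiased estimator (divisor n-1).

Step 1 — column means:
  mean(U) = (1 + 1 + 3 + 4 + 3 + 2) / 6 = 14/6 = 2.3333
  mean(V) = (6 + 1 + 1 + 3 + 4 + 3) / 6 = 18/6 = 3
  mean(W) = (5 + 6 + 1 + 5 + 1 + 8) / 6 = 26/6 = 4.3333

Step 2 — sample covariance S[i,j] = (1/(n-1)) · Σ_k (x_{k,i} - mean_i) · (x_{k,j} - mean_j), with n-1 = 5.
  S[U,U] = ((-1.3333)·(-1.3333) + (-1.3333)·(-1.3333) + (0.6667)·(0.6667) + (1.6667)·(1.6667) + (0.6667)·(0.6667) + (-0.3333)·(-0.3333)) / 5 = 7.3333/5 = 1.4667
  S[U,V] = ((-1.3333)·(3) + (-1.3333)·(-2) + (0.6667)·(-2) + (1.6667)·(0) + (0.6667)·(1) + (-0.3333)·(0)) / 5 = -2/5 = -0.4
  S[U,W] = ((-1.3333)·(0.6667) + (-1.3333)·(1.6667) + (0.6667)·(-3.3333) + (1.6667)·(0.6667) + (0.6667)·(-3.3333) + (-0.3333)·(3.6667)) / 5 = -7.6667/5 = -1.5333
  S[V,V] = ((3)·(3) + (-2)·(-2) + (-2)·(-2) + (0)·(0) + (1)·(1) + (0)·(0)) / 5 = 18/5 = 3.6
  S[V,W] = ((3)·(0.6667) + (-2)·(1.6667) + (-2)·(-3.3333) + (0)·(0.6667) + (1)·(-3.3333) + (0)·(3.6667)) / 5 = 2/5 = 0.4
  S[W,W] = ((0.6667)·(0.6667) + (1.6667)·(1.6667) + (-3.3333)·(-3.3333) + (0.6667)·(0.6667) + (-3.3333)·(-3.3333) + (3.6667)·(3.6667)) / 5 = 39.3333/5 = 7.8667

S is symmetric (S[j,i] = S[i,j]). Assembling:

S = [[1.4667, -0.4, -1.5333],
 [-0.4, 3.6, 0.4],
 [-1.5333, 0.4, 7.8667]]


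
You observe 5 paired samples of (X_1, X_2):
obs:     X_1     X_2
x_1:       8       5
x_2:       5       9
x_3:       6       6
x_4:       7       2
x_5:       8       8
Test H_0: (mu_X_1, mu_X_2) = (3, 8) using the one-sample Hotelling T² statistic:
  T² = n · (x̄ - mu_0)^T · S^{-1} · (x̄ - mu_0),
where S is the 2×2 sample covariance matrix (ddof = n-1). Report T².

Step 1 — sample mean vector:
  mean(X_1) = (8 + 5 + 6 + 7 + 8) / 5 = 34/5 = 6.8
  mean(X_2) = (5 + 9 + 6 + 2 + 8) / 5 = 30/5 = 6
  x̄ = (6.8, 6),  deviation x̄ - mu_0 = (6.8, 6) - (3, 8) = (3.8, -2).

Step 2 — sample covariance matrix, S[i,j] = (1/(n-1)) · Σ_k (x_{k,i} - mean_i) · (x_{k,j} - mean_j), divisor n-1 = 4:
  S[X_1,X_1] = ((1.2)·(1.2) + (-1.8)·(-1.8) + (-0.8)·(-0.8) + (0.2)·(0.2) + (1.2)·(1.2)) / 4 = 6.8/4 = 1.7
  S[X_1,X_2] = ((1.2)·(-1) + (-1.8)·(3) + (-0.8)·(0) + (0.2)·(-4) + (1.2)·(2)) / 4 = -5/4 = -1.25
  S[X_2,X_2] = ((-1)·(-1) + (3)·(3) + (0)·(0) + (-4)·(-4) + (2)·(2)) / 4 = 30/4 = 7.5
  S = [[1.7, -1.25],
 [-1.25, 7.5]].

Step 3 — invert S. det(S) = 1.7·7.5 - (-1.25)² = 11.1875.
  S^{-1} = (1/det) · [[d, -b], [-b, a]] = [[0.6704, 0.1117],
 [0.1117, 0.152]].

Step 4 — quadratic form (x̄ - mu_0)^T · S^{-1} · (x̄ - mu_0):
  S^{-1} · (x̄ - mu_0) = (2.324, 0.1207),
  (x̄ - mu_0)^T · [...] = (3.8)·(2.324) + (-2)·(0.1207) = 8.5899.

Step 5 — scale by n: T² = 5 · 8.5899 = 42.9497.

T² ≈ 42.9497


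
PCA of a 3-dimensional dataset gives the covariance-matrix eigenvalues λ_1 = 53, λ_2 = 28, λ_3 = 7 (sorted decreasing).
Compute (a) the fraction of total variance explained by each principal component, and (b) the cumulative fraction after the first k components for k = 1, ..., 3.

Step 1 — total variance = trace(Sigma) = Σ λ_i = 53 + 28 + 7 = 88.

Step 2 — fraction explained by component i = λ_i / Σ λ:
  PC1: 53/88 = 0.6023
  PC2: 28/88 = 0.3182
  PC3: 7/88 = 0.0795

Step 3 — cumulative fraction after k components = (λ_1 + ... + λ_k) / Σ λ:
  k = 1: 53/88 = 0.6023
  k = 2: (53 + 28)/88 = 81/88 = 0.9205
  k = 3: (53 + 28 + 7)/88 = 88/88 = 1

Summary (fraction, with percent):

explained: PC1 0.6023 (60.23%), PC2 0.3182 (31.82%), PC3 0.0795 (7.95%);  cumulative: 0.6023, 0.9205, 1


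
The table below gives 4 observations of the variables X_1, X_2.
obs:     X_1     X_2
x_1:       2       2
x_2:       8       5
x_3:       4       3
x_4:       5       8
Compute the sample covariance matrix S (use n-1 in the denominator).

Step 1 — column means:
  mean(X_1) = (2 + 8 + 4 + 5) / 4 = 19/4 = 4.75
  mean(X_2) = (2 + 5 + 3 + 8) / 4 = 18/4 = 4.5

Step 2 — sample covariance S[i,j] = (1/(n-1)) · Σ_k (x_{k,i} - mean_i) · (x_{k,j} - mean_j), with n-1 = 3.
  S[X_1,X_1] = ((-2.75)·(-2.75) + (3.25)·(3.25) + (-0.75)·(-0.75) + (0.25)·(0.25)) / 3 = 18.75/3 = 6.25
  S[X_1,X_2] = ((-2.75)·(-2.5) + (3.25)·(0.5) + (-0.75)·(-1.5) + (0.25)·(3.5)) / 3 = 10.5/3 = 3.5
  S[X_2,X_2] = ((-2.5)·(-2.5) + (0.5)·(0.5) + (-1.5)·(-1.5) + (3.5)·(3.5)) / 3 = 21/3 = 7

S is symmetric (S[j,i] = S[i,j]). Assembling:

S = [[6.25, 3.5],
 [3.5, 7]]


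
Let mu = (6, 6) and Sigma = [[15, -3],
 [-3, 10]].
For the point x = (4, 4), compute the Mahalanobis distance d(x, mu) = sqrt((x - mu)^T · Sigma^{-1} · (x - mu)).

Step 1 — centre the observation: (x - mu) = (-2, -2).

Step 2 — invert Sigma. det(Sigma) = 15·10 - (-3)² = 141.
  Sigma^{-1} = (1/det) · [[d, -b], [-b, a]] = [[0.0709, 0.0213],
 [0.0213, 0.1064]].

Step 3 — form the quadratic (x - mu)^T · Sigma^{-1} · (x - mu):
  Sigma^{-1} · (x - mu) = (-0.1844, -0.2553).
  (x - mu)^T · [Sigma^{-1} · (x - mu)] = (-2)·(-0.1844) + (-2)·(-0.2553) = 0.8794.

Step 4 — take square root: d = √(0.8794) ≈ 0.9378.

d(x, mu) = √(0.8794) ≈ 0.9378


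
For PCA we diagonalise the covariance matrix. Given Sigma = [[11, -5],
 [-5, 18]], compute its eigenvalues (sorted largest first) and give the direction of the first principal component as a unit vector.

Step 1 — characteristic polynomial of 2×2 Sigma:
  det(Sigma - λI) = λ² - trace · λ + det = 0.
  trace = 11 + 18 = 29, det = 11·18 - (-5)² = 173.
Step 2 — discriminant:
  Δ = trace² - 4·det = 841 - 692 = 149.
Step 3 — eigenvalues:
  λ = (trace ± √Δ)/2 = (29 ± 12.2066)/2,
  λ_1 = 20.6033,  λ_2 = 8.3967.

Step 4 — unit eigenvector for λ_1: solve (Sigma - λ_1 I)v = 0. First row:
  (11 - 20.6033)·v_x + (-5)·v_y = 0, i.e. (-9.6033)·v_x + (-5)·v_y = 0,
  so v ∝ (b, λ_1 - a) = (-5, 9.6033); multiply by -1 so the first entry is positive: u = (5, -9.6033).
  ||u|| = √((5)² + (-9.6033)²) = √(117.2229) ≈ 10.827,
  v_1 = u/||u|| ≈ (0.4618, -0.887) (||v_1|| = 1).

λ_1 = 20.6033,  λ_2 = 8.3967;  v_1 ≈ (0.4618, -0.887)


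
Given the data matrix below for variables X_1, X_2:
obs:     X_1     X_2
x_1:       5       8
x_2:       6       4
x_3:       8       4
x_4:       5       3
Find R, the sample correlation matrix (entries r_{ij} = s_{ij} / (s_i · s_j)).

Step 1 — column means:
  mean(X_1) = (5 + 6 + 8 + 5) / 4 = 24/4 = 6
  mean(X_2) = (8 + 4 + 4 + 3) / 4 = 19/4 = 4.75

Step 2 — sample variances and covariances s[i,j] = (1/(n-1)) · Σ_k (x_{k,i} - mean_i) · (x_{k,j} - mean_j), with n-1 = 3:
  s[X_1,X_1] = ((-1)·(-1) + (0)·(0) + (2)·(2) + (-1)·(-1)) / 3 = 6/3 = 2
  s[X_1,X_2] = ((-1)·(3.25) + (0)·(-0.75) + (2)·(-0.75) + (-1)·(-1.75)) / 3 = -3/3 = -1
  s[X_2,X_2] = ((3.25)·(3.25) + (-0.75)·(-0.75) + (-0.75)·(-0.75) + (-1.75)·(-1.75)) / 3 = 14.75/3 = 4.9167
  Sample standard deviations s_i = √(s[i,i]):
  s(X_1) = √(2) = 1.4142
  s(X_2) = √(4.9167) = 2.2174

Step 3 — r_{ij} = s_{ij} / (s_i · s_j):
  r[X_1,X_1] = 1 (diagonal).
  r[X_1,X_2] = -1 / (1.4142 · 2.2174) = -1 / 3.1358 = -0.3189
  r[X_2,X_2] = 1 (diagonal).

R is symmetric with unit diagonal. Assembling:

R = [[1, -0.3189],
 [-0.3189, 1]]


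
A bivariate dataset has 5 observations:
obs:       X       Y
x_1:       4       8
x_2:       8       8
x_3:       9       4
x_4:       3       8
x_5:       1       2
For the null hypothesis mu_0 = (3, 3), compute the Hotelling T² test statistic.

Step 1 — sample mean vector:
  mean(X) = (4 + 8 + 9 + 3 + 1) / 5 = 25/5 = 5
  mean(Y) = (8 + 8 + 4 + 8 + 2) / 5 = 30/5 = 6
  x̄ = (5, 6),  deviation x̄ - mu_0 = (5, 6) - (3, 3) = (2, 3).

Step 2 — sample covariance matrix, S[i,j] = (1/(n-1)) · Σ_k (x_{k,i} - mean_i) · (x_{k,j} - mean_j), divisor n-1 = 4:
  S[X,X] = ((-1)·(-1) + (3)·(3) + (4)·(4) + (-2)·(-2) + (-4)·(-4)) / 4 = 46/4 = 11.5
  S[X,Y] = ((-1)·(2) + (3)·(2) + (4)·(-2) + (-2)·(2) + (-4)·(-4)) / 4 = 8/4 = 2
  S[Y,Y] = ((2)·(2) + (2)·(2) + (-2)·(-2) + (2)·(2) + (-4)·(-4)) / 4 = 32/4 = 8
  S = [[11.5, 2],
 [2, 8]].

Step 3 — invert S. det(S) = 11.5·8 - (2)² = 88.
  S^{-1} = (1/det) · [[d, -b], [-b, a]] = [[0.0909, -0.0227],
 [-0.0227, 0.1307]].

Step 4 — quadratic form (x̄ - mu_0)^T · S^{-1} · (x̄ - mu_0):
  S^{-1} · (x̄ - mu_0) = (0.1136, 0.3466),
  (x̄ - mu_0)^T · [...] = (2)·(0.1136) + (3)·(0.3466) = 1.267.

Step 5 — scale by n: T² = 5 · 1.267 = 6.3352.

T² ≈ 6.3352


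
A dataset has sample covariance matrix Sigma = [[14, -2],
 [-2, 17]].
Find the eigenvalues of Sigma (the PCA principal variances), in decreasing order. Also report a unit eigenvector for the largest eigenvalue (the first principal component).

Step 1 — characteristic polynomial of 2×2 Sigma:
  det(Sigma - λI) = λ² - trace · λ + det = 0.
  trace = 14 + 17 = 31, det = 14·17 - (-2)² = 234.
Step 2 — discriminant:
  Δ = trace² - 4·det = 961 - 936 = 25.
Step 3 — eigenvalues:
  λ = (trace ± √Δ)/2 = (31 ± 5)/2,
  λ_1 = 18,  λ_2 = 13.

Step 4 — unit eigenvector for λ_1: solve (Sigma - λ_1 I)v = 0. First row:
  (14 - 18)·v_x + (-2)·v_y = 0, i.e. (-4)·v_x + (-2)·v_y = 0,
  so v ∝ (b, λ_1 - a) = (-2, 4); multiply by -1 so the first entry is positive: u = (2, -4).
  ||u|| = √((2)² + (-4)²) = √(20) ≈ 4.4721,
  v_1 = u/||u|| ≈ (0.4472, -0.8944) (||v_1|| = 1).

λ_1 = 18,  λ_2 = 13;  v_1 ≈ (0.4472, -0.8944)


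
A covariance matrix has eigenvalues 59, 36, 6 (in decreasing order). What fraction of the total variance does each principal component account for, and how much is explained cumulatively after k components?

Step 1 — total variance = trace(Sigma) = Σ λ_i = 59 + 36 + 6 = 101.

Step 2 — fraction explained by component i = λ_i / Σ λ:
  PC1: 59/101 = 0.5842
  PC2: 36/101 = 0.3564
  PC3: 6/101 = 0.0594

Step 3 — cumulative fraction after k components = (λ_1 + ... + λ_k) / Σ λ:
  k = 1: 59/101 = 0.5842
  k = 2: (59 + 36)/101 = 95/101 = 0.9406
  k = 3: (59 + 36 + 6)/101 = 101/101 = 1

Summary (fraction, with percent):

explained: PC1 0.5842 (58.42%), PC2 0.3564 (35.64%), PC3 0.0594 (5.94%);  cumulative: 0.5842, 0.9406, 1


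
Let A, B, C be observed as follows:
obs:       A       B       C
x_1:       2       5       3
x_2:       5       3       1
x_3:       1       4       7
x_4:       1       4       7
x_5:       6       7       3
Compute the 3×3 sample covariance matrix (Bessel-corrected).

Step 1 — column means:
  mean(A) = (2 + 5 + 1 + 1 + 6) / 5 = 15/5 = 3
  mean(B) = (5 + 3 + 4 + 4 + 7) / 5 = 23/5 = 4.6
  mean(C) = (3 + 1 + 7 + 7 + 3) / 5 = 21/5 = 4.2

Step 2 — sample covariance S[i,j] = (1/(n-1)) · Σ_k (x_{k,i} - mean_i) · (x_{k,j} - mean_j), with n-1 = 4.
  S[A,A] = ((-1)·(-1) + (2)·(2) + (-2)·(-2) + (-2)·(-2) + (3)·(3)) / 4 = 22/4 = 5.5
  S[A,B] = ((-1)·(0.4) + (2)·(-1.6) + (-2)·(-0.6) + (-2)·(-0.6) + (3)·(2.4)) / 4 = 6/4 = 1.5
  S[A,C] = ((-1)·(-1.2) + (2)·(-3.2) + (-2)·(2.8) + (-2)·(2.8) + (3)·(-1.2)) / 4 = -20/4 = -5
  S[B,B] = ((0.4)·(0.4) + (-1.6)·(-1.6) + (-0.6)·(-0.6) + (-0.6)·(-0.6) + (2.4)·(2.4)) / 4 = 9.2/4 = 2.3
  S[B,C] = ((0.4)·(-1.2) + (-1.6)·(-3.2) + (-0.6)·(2.8) + (-0.6)·(2.8) + (2.4)·(-1.2)) / 4 = -1.6/4 = -0.4
  S[C,C] = ((-1.2)·(-1.2) + (-3.2)·(-3.2) + (2.8)·(2.8) + (2.8)·(2.8) + (-1.2)·(-1.2)) / 4 = 28.8/4 = 7.2

S is symmetric (S[j,i] = S[i,j]). Assembling:

S = [[5.5, 1.5, -5],
 [1.5, 2.3, -0.4],
 [-5, -0.4, 7.2]]


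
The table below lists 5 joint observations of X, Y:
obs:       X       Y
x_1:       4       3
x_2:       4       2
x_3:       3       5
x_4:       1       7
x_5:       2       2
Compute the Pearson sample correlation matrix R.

Step 1 — column means:
  mean(X) = (4 + 4 + 3 + 1 + 2) / 5 = 14/5 = 2.8
  mean(Y) = (3 + 2 + 5 + 7 + 2) / 5 = 19/5 = 3.8

Step 2 — sample variances and covariances s[i,j] = (1/(n-1)) · Σ_k (x_{k,i} - mean_i) · (x_{k,j} - mean_j), with n-1 = 4:
  s[X,X] = ((1.2)·(1.2) + (1.2)·(1.2) + (0.2)·(0.2) + (-1.8)·(-1.8) + (-0.8)·(-0.8)) / 4 = 6.8/4 = 1.7
  s[X,Y] = ((1.2)·(-0.8) + (1.2)·(-1.8) + (0.2)·(1.2) + (-1.8)·(3.2) + (-0.8)·(-1.8)) / 4 = -7.2/4 = -1.8
  s[Y,Y] = ((-0.8)·(-0.8) + (-1.8)·(-1.8) + (1.2)·(1.2) + (3.2)·(3.2) + (-1.8)·(-1.8)) / 4 = 18.8/4 = 4.7
  Sample standard deviations s_i = √(s[i,i]):
  s(X) = √(1.7) = 1.3038
  s(Y) = √(4.7) = 2.1679

Step 3 — r_{ij} = s_{ij} / (s_i · s_j):
  r[X,X] = 1 (diagonal).
  r[X,Y] = -1.8 / (1.3038 · 2.1679) = -1.8 / 2.8267 = -0.6368
  r[Y,Y] = 1 (diagonal).

R is symmetric with unit diagonal. Assembling:

R = [[1, -0.6368],
 [-0.6368, 1]]
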